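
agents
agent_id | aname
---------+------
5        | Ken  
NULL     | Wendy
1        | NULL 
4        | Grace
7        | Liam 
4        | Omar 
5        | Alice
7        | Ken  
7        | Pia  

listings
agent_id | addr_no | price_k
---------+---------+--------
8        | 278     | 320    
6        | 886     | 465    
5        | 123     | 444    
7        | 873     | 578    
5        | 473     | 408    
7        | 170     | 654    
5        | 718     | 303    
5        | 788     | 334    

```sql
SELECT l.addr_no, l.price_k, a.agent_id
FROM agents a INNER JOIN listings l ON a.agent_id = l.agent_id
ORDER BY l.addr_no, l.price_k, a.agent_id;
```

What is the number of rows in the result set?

14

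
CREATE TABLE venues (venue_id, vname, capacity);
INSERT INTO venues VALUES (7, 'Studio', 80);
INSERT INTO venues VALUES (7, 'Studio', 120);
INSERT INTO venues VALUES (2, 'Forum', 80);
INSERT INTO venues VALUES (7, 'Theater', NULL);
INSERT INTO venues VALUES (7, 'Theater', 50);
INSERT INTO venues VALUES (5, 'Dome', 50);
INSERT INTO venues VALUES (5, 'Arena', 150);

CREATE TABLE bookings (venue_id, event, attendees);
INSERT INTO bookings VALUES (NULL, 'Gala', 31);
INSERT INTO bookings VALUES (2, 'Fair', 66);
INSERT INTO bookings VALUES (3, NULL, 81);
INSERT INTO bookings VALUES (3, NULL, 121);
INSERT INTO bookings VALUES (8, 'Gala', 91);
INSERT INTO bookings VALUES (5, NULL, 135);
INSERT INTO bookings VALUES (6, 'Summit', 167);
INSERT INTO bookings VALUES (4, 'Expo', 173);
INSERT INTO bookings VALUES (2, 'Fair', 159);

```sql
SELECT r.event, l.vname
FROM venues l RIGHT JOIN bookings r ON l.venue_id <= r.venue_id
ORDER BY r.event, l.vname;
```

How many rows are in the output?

19

RIGHT JOIN keeps every row from `bookings`; unmatched rows get NULL for `venues`'s columns.
Matching on l.venue_id <= r.venue_id. A NULL in a compared column never satisfies the condition.
Matched pairs: 18; unmatched r rows kept: 1.
Total: 18 matched + 1 padded = 19 rows.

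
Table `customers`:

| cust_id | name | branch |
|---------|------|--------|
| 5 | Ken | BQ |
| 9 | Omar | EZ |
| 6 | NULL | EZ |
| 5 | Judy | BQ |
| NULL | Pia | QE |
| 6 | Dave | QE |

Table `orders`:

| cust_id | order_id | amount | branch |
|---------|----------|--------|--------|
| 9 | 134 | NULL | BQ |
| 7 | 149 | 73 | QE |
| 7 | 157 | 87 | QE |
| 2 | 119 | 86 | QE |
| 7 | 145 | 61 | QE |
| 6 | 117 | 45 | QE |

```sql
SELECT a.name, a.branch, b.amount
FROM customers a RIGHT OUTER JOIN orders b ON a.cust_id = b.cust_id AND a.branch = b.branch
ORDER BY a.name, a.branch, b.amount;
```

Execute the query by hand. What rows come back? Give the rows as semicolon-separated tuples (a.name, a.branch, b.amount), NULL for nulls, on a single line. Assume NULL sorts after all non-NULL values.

(Dave, QE, 45); (NULL, NULL, 61); (NULL, NULL, 73); (NULL, NULL, 86); (NULL, NULL, 87); (NULL, NULL, NULL)

RIGHT JOIN keeps every row from `orders`; unmatched rows get NULL for `customers`'s columns.
Matching on a.cust_id = b.cust_id AND a.branch = b.branch. A NULL in a compared column never satisfies the condition.
- a row (cust_id=5, branch=BQ): no match.
- a row (cust_id=9, branch=EZ): no match.
- a row (cust_id=6, branch=EZ): no match.
- a row (cust_id=5, branch=BQ): no match.
- a row (cust_id=NULL, branch=QE): no match.
- a row (cust_id=6, branch=QE): matches 1 b row(s) → 1 output row(s).
- plus 5 unmatched b row(s), each kept with NULL a columns.
After projecting and ordering:
a.name | a.branch | b.amount
Dave | QE | 45
NULL | NULL | 61
NULL | NULL | 73
NULL | NULL | 86
NULL | NULL | 87
NULL | NULL | NULL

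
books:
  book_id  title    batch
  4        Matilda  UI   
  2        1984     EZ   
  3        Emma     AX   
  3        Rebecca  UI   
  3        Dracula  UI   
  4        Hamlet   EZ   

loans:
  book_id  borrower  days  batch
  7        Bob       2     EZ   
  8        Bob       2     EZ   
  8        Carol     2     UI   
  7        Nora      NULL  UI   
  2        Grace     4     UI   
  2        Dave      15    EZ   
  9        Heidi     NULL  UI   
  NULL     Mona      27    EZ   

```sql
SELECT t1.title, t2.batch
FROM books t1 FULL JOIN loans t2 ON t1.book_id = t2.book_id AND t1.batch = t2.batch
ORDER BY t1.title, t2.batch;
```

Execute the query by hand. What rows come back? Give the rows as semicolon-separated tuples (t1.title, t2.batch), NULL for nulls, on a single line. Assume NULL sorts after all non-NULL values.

(1984, EZ); (Dracula, NULL); (Emma, NULL); (Hamlet, NULL); (Matilda, NULL); (Rebecca, NULL); (NULL, EZ); (NULL, EZ); (NULL, EZ); (NULL, UI); (NULL, UI); (NULL, UI); (NULL, UI)

FULL OUTER JOIN keeps every row from both sides; unmatched rows get NULL for the other side's columns.
Matching on t1.book_id = t2.book_id AND t1.batch = t2.batch. A NULL in a compared column never satisfies the condition.
- book_id=4, batch=UI: no t2 row matches, row kept with t2 columns NULL.
- book_id=2, batch=EZ: 1 matching t2 row(s), so 1 row(s) emitted.
- book_id=3, batch=AX: no t2 row matches, row kept with t2 columns NULL.
- book_id=3, batch=UI: no t2 row matches, row kept with t2 columns NULL.
- book_id=3, batch=UI: no t2 row matches, row kept with t2 columns NULL.
- book_id=4, batch=EZ: no t2 row matches, row kept with t2 columns NULL.
- plus 7 unmatched t2 row(s), each kept with NULL t1 columns.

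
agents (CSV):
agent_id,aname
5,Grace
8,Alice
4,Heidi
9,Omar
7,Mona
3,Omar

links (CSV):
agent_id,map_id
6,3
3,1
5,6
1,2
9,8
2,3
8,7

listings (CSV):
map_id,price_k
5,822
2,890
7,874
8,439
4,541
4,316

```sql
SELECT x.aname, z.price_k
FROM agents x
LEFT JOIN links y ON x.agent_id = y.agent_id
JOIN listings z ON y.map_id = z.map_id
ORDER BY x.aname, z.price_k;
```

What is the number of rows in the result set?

Step 1 — x LEFT JOIN y on agent_id → 6 row(s).
Then INNER JOIN `listings z` on map_id: keep only rows whose y.map_id appears in z.
Result: 2 row(s).

2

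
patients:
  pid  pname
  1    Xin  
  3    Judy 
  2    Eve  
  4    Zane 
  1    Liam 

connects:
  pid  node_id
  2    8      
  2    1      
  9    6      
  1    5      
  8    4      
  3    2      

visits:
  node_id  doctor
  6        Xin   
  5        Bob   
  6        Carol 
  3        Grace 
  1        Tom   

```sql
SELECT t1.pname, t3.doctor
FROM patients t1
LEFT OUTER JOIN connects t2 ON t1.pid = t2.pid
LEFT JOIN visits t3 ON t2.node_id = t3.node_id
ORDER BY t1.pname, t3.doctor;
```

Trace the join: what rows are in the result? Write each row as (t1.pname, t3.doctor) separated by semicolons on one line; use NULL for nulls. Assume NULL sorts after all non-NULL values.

(Eve, Tom); (Eve, NULL); (Judy, NULL); (Liam, Bob); (Xin, Bob); (Zane, NULL)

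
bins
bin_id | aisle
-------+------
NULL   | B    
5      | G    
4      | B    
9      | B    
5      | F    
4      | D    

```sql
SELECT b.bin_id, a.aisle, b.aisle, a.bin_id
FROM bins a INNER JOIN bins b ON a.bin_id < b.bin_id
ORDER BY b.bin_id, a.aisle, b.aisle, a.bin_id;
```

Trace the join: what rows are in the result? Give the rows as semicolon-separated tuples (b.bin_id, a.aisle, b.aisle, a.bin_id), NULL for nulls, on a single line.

(5, B, F, 4); (5, B, G, 4); (5, D, F, 4); (5, D, G, 4); (9, B, B, 4); (9, D, B, 4); (9, F, B, 5); (9, G, B, 5)

INNER JOIN keeps only pairs where the ON condition holds.
Matching on a.bin_id < b.bin_id. A NULL in a compared column never satisfies the condition.
Matched pairs: 8.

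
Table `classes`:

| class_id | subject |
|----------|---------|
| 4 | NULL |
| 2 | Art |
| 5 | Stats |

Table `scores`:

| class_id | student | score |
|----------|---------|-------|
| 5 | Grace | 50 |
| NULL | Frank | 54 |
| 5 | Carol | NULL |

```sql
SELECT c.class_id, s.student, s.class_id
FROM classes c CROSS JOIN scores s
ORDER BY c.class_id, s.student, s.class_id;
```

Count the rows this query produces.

9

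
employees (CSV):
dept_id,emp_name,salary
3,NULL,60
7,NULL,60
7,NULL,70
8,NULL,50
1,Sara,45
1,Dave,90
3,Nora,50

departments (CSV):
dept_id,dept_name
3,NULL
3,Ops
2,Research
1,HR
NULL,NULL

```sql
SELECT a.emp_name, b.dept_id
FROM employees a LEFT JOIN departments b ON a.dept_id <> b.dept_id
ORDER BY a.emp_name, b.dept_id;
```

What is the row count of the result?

LEFT JOIN keeps every row from `employees`; unmatched rows get NULL for `departments`'s columns.
Matching on a.dept_id <> b.dept_id. A NULL in a compared column never satisfies the condition.
- a row (dept_id=3): matches 2 b row(s) → 2 output row(s).
- a row (dept_id=7): matches 4 b row(s) → 4 output row(s).
- a row (dept_id=7): matches 4 b row(s) → 4 output row(s).
- a row (dept_id=8): matches 4 b row(s) → 4 output row(s).
- a row (dept_id=1): matches 3 b row(s) → 3 output row(s).
- a row (dept_id=1): matches 3 b row(s) → 3 output row(s).
- a row (dept_id=3): matches 2 b row(s) → 2 output row(s).
Total: 22 rows.

22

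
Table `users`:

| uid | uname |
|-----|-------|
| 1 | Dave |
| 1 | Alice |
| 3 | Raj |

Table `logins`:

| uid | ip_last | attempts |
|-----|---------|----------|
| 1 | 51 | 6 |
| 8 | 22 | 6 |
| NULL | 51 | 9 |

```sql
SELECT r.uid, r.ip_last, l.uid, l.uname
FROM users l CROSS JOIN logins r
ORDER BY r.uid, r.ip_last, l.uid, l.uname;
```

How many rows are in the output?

CROSS JOIN pairs every row of `users` with every row of `logins`: 3 × 3 = 9 rows.

9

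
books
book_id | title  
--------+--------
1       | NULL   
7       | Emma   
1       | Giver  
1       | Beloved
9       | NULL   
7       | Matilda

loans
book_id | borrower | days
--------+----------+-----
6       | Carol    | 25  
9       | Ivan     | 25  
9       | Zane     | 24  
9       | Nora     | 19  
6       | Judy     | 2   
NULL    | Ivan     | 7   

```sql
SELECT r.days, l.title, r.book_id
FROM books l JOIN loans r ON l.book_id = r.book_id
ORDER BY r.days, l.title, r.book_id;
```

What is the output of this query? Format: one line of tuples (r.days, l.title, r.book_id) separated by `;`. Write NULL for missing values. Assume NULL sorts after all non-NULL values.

(19, NULL, 9); (24, NULL, 9); (25, NULL, 9)

INNER JOIN keeps only pairs where the ON condition holds.
Matching on l.book_id = r.book_id. A NULL in a compared column never satisfies the condition.
- l[0] book_id=1 → no match; dropped.
- l[1] book_id=7 → no match; dropped.
- l[2] book_id=1 → no match; dropped.
- l[3] book_id=1 → no match; dropped.
- l[4] book_id=9 → 3 match(es) in r → 3 row(s).
- l[5] book_id=7 → no match; dropped.
After projecting and ordering:
r.days | l.title | r.book_id
19 | NULL | 9
24 | NULL | 9
25 | NULL | 9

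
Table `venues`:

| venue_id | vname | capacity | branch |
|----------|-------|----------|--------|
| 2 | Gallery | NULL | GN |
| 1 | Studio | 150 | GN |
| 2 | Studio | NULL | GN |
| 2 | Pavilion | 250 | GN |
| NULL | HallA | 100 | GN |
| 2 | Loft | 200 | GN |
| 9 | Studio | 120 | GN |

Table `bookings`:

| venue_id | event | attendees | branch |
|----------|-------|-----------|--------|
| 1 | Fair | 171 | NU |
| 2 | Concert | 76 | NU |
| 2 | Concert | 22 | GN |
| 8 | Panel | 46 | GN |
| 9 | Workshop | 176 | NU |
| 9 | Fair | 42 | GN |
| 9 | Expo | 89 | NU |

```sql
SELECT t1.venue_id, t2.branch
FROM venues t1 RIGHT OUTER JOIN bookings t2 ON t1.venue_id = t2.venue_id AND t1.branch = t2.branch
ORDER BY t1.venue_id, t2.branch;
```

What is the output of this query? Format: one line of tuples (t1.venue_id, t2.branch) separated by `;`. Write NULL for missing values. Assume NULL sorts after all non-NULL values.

(2, GN); (2, GN); (2, GN); (2, GN); (9, GN); (NULL, GN); (NULL, NU); (NULL, NU); (NULL, NU); (NULL, NU)

RIGHT JOIN keeps every row from `bookings`; unmatched rows get NULL for `venues`'s columns.
Matching on t1.venue_id = t2.venue_id AND t1.branch = t2.branch. A NULL in a compared column never satisfies the condition.
- t1 (venue_id=2, branch=GN) pairs with 1 row(s) of t2.
- t1 (venue_id=1, branch=GN) has no partner in t2.
- t1 (venue_id=2, branch=GN) pairs with 1 row(s) of t2.
- t1 (venue_id=2, branch=GN) pairs with 1 row(s) of t2.
- t1 (venue_id=NULL, branch=GN) has no partner in t2.
- t1 (venue_id=2, branch=GN) pairs with 1 row(s) of t2.
- t1 (venue_id=9, branch=GN) pairs with 1 row(s) of t2.
- plus 5 unmatched t2 row(s), each kept with NULL t1 columns.
After projecting and ordering:
t1.venue_id | t2.branch
2 | GN
2 | GN
2 | GN
2 | GN
9 | GN
NULL | GN
NULL | NU
NULL | NU
NULL | NU
NULL | NU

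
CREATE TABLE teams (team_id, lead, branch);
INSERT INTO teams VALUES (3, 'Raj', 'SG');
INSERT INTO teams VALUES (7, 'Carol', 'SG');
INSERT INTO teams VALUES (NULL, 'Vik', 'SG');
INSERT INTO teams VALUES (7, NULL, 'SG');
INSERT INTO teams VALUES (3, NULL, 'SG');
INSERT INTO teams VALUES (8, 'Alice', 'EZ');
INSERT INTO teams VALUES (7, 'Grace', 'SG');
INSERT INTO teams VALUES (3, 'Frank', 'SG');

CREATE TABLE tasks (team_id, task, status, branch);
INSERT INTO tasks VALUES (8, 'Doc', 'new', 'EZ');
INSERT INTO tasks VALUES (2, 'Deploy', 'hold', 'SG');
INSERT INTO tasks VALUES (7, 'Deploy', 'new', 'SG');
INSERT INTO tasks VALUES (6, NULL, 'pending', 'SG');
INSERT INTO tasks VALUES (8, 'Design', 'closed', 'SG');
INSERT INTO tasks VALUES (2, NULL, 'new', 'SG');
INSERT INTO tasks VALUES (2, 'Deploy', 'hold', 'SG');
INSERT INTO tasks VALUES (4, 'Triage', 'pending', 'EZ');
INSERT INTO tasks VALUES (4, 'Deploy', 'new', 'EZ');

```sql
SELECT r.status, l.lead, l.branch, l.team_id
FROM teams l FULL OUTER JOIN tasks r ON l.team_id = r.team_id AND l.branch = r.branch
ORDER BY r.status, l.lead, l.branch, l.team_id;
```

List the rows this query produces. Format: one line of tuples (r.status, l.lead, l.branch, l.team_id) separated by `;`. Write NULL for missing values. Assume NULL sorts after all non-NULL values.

(closed, NULL, NULL, NULL); (hold, NULL, NULL, NULL); (hold, NULL, NULL, NULL); (new, Alice, EZ, 8); (new, Carol, SG, 7); (new, Grace, SG, 7); (new, NULL, SG, 7); (new, NULL, NULL, NULL); (new, NULL, NULL, NULL); (pending, NULL, NULL, NULL); (pending, NULL, NULL, NULL); (NULL, Frank, SG, 3); (NULL, Raj, SG, 3); (NULL, Vik, SG, NULL); (NULL, NULL, SG, 3)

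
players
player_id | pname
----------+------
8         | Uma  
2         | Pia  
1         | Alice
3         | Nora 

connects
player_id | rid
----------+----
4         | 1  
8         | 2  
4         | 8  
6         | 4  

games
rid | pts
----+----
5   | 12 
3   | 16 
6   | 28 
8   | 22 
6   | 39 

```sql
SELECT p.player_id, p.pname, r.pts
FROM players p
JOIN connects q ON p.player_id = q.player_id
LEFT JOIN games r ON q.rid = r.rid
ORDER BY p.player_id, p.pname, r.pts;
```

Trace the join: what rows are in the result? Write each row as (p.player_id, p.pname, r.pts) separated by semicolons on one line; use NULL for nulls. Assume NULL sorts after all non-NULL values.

Evaluate left to right. First `players p INNER JOIN connects q` on player_id: 1 row(s).
Then LEFT JOIN `games r` on rid: each of those 1 rows is kept; rows whose q.rid has no match in r get NULL for r's columns.

(8, Uma, NULL)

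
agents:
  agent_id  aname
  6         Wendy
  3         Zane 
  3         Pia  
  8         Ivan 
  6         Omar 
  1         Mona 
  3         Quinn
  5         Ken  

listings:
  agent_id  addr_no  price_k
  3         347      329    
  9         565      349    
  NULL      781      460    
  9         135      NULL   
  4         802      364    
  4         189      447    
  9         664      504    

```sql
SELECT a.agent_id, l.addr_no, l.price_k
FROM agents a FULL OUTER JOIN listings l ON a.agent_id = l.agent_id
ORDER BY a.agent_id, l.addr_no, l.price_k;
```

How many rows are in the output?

14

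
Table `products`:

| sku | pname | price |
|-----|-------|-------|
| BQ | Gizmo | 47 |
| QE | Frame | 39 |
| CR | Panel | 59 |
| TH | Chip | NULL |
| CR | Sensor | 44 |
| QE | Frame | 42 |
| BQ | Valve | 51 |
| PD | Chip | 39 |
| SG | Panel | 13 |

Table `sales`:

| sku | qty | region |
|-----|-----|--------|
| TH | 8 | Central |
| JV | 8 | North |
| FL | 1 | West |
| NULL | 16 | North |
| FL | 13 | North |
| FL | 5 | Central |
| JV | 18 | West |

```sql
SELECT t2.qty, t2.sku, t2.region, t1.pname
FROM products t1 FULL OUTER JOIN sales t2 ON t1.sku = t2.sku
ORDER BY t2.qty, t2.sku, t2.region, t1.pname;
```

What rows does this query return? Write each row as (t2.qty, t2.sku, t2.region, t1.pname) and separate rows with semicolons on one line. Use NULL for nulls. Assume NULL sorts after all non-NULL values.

(1, FL, West, NULL); (5, FL, Central, NULL); (8, JV, North, NULL); (8, TH, Central, Chip); (13, FL, North, NULL); (16, NULL, North, NULL); (18, JV, West, NULL); (NULL, NULL, NULL, Chip); (NULL, NULL, NULL, Frame); (NULL, NULL, NULL, Frame); (NULL, NULL, NULL, Gizmo); (NULL, NULL, NULL, Panel); (NULL, NULL, NULL, Panel); (NULL, NULL, NULL, Sensor); (NULL, NULL, NULL, Valve)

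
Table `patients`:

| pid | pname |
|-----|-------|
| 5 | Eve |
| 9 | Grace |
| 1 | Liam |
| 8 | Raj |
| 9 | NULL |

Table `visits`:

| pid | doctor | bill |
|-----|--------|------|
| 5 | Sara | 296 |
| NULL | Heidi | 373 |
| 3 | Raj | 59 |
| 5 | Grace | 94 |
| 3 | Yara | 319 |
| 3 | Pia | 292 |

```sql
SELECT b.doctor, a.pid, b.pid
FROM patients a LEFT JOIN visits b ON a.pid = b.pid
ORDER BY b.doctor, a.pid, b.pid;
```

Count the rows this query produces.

LEFT JOIN keeps every row from `patients`; unmatched rows get NULL for `visits`'s columns.
Matching on a.pid = b.pid. A NULL in a compared column never satisfies the condition.
- a[0] pid=5 → 2 match(es) in b → 2 row(s).
- a[1] pid=9 → no match; kept with NULLs on the b side.
- a[2] pid=1 → no match; kept with NULLs on the b side.
- a[3] pid=8 → no match; kept with NULLs on the b side.
- a[4] pid=9 → no match; kept with NULLs on the b side.
Total: 2 matched + 4 padded = 6 rows.

6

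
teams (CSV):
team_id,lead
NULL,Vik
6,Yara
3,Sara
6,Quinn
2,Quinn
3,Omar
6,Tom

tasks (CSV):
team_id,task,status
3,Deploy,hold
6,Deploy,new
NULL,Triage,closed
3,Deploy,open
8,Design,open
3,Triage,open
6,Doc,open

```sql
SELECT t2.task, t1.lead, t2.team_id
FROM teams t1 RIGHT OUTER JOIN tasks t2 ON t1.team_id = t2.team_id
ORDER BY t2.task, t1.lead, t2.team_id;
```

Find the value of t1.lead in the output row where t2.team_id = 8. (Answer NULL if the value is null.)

RIGHT JOIN keeps every row from `tasks`; unmatched rows get NULL for `teams`'s columns.
Matching on t1.team_id = t2.team_id. A NULL in a compared column never satisfies the condition.
Matched pairs: 12; unmatched t2 rows kept: 2.

NULL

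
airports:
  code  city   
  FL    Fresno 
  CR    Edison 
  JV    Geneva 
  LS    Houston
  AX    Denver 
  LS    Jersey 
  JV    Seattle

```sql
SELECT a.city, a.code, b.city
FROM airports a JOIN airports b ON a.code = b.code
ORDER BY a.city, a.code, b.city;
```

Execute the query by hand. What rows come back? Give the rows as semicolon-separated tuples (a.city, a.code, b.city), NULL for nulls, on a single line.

(Denver, AX, Denver); (Edison, CR, Edison); (Fresno, FL, Fresno); (Geneva, JV, Geneva); (Geneva, JV, Seattle); (Houston, LS, Houston); (Houston, LS, Jersey); (Jersey, LS, Houston); (Jersey, LS, Jersey); (Seattle, JV, Geneva); (Seattle, JV, Seattle)

INNER JOIN keeps only pairs where the ON condition holds.
Matching on a.code = b.code.
- a row (code=FL): matches 1 b row(s) → 1 output row(s).
- a row (code=CR): matches 1 b row(s) → 1 output row(s).
- a row (code=JV): matches 2 b row(s) → 2 output row(s).
- a row (code=LS): matches 2 b row(s) → 2 output row(s).
- a row (code=AX): matches 1 b row(s) → 1 output row(s).
- a row (code=LS): matches 2 b row(s) → 2 output row(s).
- a row (code=JV): matches 2 b row(s) → 2 output row(s).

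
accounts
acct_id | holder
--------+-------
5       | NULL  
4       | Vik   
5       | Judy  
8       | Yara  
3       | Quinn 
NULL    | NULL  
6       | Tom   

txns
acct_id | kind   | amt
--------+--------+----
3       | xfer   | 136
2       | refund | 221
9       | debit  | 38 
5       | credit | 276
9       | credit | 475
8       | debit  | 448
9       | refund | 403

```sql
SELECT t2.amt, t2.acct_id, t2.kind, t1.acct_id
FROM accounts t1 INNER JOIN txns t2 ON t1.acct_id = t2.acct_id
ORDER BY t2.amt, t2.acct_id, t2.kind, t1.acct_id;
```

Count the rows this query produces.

4

INNER JOIN keeps only pairs where the ON condition holds.
Matching on t1.acct_id = t2.acct_id. A NULL in a compared column never satisfies the condition.
Matched pairs: 4.
Total: 4 rows.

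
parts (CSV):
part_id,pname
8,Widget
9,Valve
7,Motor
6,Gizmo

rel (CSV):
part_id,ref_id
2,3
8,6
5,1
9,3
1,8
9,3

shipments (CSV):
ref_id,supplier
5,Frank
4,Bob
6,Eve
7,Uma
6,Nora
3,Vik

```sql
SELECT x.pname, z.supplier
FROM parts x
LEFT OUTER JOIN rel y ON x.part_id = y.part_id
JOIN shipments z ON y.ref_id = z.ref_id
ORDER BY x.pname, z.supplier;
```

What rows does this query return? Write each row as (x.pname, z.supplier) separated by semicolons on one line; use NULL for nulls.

(Valve, Vik); (Valve, Vik); (Widget, Eve); (Widget, Nora)

Step 1 — x LEFT JOIN y on part_id → 5 row(s).
Then INNER JOIN `shipments z` on ref_id: keep only rows whose y.ref_id appears in z.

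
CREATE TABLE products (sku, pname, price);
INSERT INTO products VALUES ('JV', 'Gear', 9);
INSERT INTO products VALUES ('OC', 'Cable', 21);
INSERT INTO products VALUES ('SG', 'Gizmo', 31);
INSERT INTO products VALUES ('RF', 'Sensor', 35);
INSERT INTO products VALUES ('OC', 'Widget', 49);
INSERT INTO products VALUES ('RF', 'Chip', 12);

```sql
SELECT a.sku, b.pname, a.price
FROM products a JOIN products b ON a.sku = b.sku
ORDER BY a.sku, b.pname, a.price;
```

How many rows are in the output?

INNER JOIN keeps only pairs where the ON condition holds.
Matching on a.sku = b.sku.
Matched pairs: 10.
Total: 10 rows.

10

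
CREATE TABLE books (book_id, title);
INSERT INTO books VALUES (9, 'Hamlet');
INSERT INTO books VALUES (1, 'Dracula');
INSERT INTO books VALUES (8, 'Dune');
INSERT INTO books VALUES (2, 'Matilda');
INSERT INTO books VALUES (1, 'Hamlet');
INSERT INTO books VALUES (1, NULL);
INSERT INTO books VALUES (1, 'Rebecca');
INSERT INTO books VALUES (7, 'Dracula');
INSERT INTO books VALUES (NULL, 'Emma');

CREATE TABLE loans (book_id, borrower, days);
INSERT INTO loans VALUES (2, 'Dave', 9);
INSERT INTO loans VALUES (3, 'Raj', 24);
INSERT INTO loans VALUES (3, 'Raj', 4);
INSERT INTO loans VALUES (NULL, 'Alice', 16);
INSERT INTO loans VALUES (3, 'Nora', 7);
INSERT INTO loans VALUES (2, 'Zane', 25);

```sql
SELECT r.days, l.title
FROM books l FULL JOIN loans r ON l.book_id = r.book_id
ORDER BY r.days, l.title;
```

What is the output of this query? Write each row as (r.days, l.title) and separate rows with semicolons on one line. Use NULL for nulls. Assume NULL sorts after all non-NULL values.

(4, NULL); (7, NULL); (9, Matilda); (16, NULL); (24, NULL); (25, Matilda); (NULL, Dracula); (NULL, Dracula); (NULL, Dune); (NULL, Emma); (NULL, Hamlet); (NULL, Hamlet); (NULL, Rebecca); (NULL, NULL)

FULL OUTER JOIN keeps every row from both sides; unmatched rows get NULL for the other side's columns.
Matching on l.book_id = r.book_id. A NULL in a compared column never satisfies the condition.
Matched pairs: 2; unmatched l rows kept: 8; unmatched r rows kept: 4.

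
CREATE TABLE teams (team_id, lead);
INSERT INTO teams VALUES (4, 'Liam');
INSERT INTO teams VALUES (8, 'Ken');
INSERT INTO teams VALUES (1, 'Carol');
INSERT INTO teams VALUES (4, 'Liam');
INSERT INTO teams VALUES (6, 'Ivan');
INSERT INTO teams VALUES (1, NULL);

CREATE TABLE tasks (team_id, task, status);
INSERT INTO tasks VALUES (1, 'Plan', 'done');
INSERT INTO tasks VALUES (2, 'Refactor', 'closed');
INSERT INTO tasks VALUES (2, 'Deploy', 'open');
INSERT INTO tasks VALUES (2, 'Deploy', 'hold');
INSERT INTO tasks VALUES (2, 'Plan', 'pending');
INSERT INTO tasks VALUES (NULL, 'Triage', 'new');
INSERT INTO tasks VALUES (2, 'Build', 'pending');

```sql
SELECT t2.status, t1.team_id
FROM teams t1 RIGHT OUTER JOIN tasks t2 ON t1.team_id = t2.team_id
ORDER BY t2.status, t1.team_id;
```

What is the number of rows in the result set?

RIGHT JOIN keeps every row from `tasks`; unmatched rows get NULL for `teams`'s columns.
Matching on t1.team_id = t2.team_id. A NULL in a compared column never satisfies the condition.
- t1[0] team_id=4 → no match.
- t1[1] team_id=8 → no match.
- t1[2] team_id=1 → 1 match(es) in t2 → 1 row(s).
- t1[3] team_id=4 → no match.
- t1[4] team_id=6 → no match.
- t1[5] team_id=1 → 1 match(es) in t2 → 1 row(s).
- 6 row(s) from t2 found no t1 partner → padded with NULL.
Total: 2 matched + 6 padded = 8 rows.

8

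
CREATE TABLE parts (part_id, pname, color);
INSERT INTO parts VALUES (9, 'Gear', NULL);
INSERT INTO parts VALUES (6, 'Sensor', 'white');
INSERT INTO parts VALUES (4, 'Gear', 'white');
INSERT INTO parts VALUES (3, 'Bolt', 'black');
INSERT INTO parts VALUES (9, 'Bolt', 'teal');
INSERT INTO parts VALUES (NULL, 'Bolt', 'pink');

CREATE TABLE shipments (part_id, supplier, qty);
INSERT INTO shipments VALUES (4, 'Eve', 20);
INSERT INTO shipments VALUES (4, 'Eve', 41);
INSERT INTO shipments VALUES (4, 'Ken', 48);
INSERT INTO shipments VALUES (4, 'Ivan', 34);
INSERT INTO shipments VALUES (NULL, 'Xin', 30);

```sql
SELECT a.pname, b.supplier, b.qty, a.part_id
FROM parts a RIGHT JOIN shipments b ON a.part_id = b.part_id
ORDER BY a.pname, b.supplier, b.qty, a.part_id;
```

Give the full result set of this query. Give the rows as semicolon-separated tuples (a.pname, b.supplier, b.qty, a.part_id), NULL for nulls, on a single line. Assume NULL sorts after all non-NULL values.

RIGHT JOIN keeps every row from `shipments`; unmatched rows get NULL for `parts`'s columns.
Matching on a.part_id = b.part_id. A NULL in a compared column never satisfies the condition.
Matched pairs: 4; unmatched b rows kept: 1.

(Gear, Eve, 20, 4); (Gear, Eve, 41, 4); (Gear, Ivan, 34, 4); (Gear, Ken, 48, 4); (NULL, Xin, 30, NULL)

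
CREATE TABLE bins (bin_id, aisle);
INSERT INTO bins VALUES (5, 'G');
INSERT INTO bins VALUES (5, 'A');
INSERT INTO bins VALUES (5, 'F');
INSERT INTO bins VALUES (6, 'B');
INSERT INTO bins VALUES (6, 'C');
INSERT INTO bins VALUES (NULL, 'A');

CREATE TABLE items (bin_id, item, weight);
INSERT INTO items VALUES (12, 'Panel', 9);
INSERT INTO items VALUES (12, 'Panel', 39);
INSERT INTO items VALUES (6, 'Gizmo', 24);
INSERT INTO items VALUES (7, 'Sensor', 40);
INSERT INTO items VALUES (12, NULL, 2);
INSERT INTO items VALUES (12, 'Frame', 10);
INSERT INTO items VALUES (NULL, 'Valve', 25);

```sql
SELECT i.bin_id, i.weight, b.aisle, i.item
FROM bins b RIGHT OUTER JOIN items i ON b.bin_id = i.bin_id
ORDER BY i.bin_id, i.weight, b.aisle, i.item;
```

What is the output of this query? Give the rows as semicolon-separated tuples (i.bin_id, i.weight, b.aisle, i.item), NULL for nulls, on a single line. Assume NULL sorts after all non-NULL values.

(6, 24, B, Gizmo); (6, 24, C, Gizmo); (7, 40, NULL, Sensor); (12, 2, NULL, NULL); (12, 9, NULL, Panel); (12, 10, NULL, Frame); (12, 39, NULL, Panel); (NULL, 25, NULL, Valve)

RIGHT JOIN keeps every row from `items`; unmatched rows get NULL for `bins`'s columns.
Matching on b.bin_id = i.bin_id. A NULL in a compared column never satisfies the condition.
- b[0] bin_id=5 → no match.
- b[1] bin_id=5 → no match.
- b[2] bin_id=5 → no match.
- b[3] bin_id=6 → 1 match(es) in i → 1 row(s).
- b[4] bin_id=6 → 1 match(es) in i → 1 row(s).
- b[5] bin_id=NULL → no match.
- plus 6 unmatched i row(s), each kept with NULL b columns.
After projecting and ordering:
i.bin_id | i.weight | b.aisle | i.item
6 | 24 | B | Gizmo
6 | 24 | C | Gizmo
7 | 40 | NULL | Sensor
12 | 2 | NULL | NULL
12 | 9 | NULL | Panel
12 | 10 | NULL | Frame
12 | 39 | NULL | Panel
NULL | 25 | NULL | Valve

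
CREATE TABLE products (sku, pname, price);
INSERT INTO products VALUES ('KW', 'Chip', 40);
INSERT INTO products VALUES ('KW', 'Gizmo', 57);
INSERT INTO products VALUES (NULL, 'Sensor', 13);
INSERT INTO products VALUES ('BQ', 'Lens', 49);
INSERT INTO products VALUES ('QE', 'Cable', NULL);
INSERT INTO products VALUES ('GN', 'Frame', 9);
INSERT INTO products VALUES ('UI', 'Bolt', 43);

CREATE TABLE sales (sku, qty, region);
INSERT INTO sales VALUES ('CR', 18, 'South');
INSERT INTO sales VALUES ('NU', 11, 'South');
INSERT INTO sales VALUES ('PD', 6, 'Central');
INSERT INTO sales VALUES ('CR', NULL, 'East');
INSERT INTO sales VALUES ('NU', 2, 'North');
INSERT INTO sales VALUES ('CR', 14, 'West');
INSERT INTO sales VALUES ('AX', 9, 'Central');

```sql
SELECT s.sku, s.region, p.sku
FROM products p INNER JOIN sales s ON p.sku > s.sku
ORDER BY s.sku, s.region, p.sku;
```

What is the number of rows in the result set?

27

INNER JOIN keeps only pairs where the ON condition holds.
Matching on p.sku > s.sku. A NULL in a compared column never satisfies the condition.
- p row (sku=KW): matches 4 s row(s) → 4 output row(s).
- p row (sku=KW): matches 4 s row(s) → 4 output row(s).
- p row (sku=NULL): no match → dropped.
- p row (sku=BQ): matches 1 s row(s) → 1 output row(s).
- p row (sku=QE): matches 7 s row(s) → 7 output row(s).
- p row (sku=GN): matches 4 s row(s) → 4 output row(s).
- p row (sku=UI): matches 7 s row(s) → 7 output row(s).
Total: 27 rows.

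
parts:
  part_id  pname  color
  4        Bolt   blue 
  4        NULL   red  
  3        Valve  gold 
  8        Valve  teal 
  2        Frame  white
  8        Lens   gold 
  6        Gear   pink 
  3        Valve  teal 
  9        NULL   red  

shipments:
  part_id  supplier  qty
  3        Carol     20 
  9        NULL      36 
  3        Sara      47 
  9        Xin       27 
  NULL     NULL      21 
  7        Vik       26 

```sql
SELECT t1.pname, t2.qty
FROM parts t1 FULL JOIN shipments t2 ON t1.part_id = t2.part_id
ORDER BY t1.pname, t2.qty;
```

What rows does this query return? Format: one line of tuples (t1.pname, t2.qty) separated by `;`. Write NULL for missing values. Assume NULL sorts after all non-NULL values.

(Bolt, NULL); (Frame, NULL); (Gear, NULL); (Lens, NULL); (Valve, 20); (Valve, 20); (Valve, 47); (Valve, 47); (Valve, NULL); (NULL, 21); (NULL, 26); (NULL, 27); (NULL, 36); (NULL, NULL)

FULL OUTER JOIN keeps every row from both sides; unmatched rows get NULL for the other side's columns.
Matching on t1.part_id = t2.part_id. A NULL in a compared column never satisfies the condition.
Matched pairs: 6; unmatched t1 rows kept: 6; unmatched t2 rows kept: 2.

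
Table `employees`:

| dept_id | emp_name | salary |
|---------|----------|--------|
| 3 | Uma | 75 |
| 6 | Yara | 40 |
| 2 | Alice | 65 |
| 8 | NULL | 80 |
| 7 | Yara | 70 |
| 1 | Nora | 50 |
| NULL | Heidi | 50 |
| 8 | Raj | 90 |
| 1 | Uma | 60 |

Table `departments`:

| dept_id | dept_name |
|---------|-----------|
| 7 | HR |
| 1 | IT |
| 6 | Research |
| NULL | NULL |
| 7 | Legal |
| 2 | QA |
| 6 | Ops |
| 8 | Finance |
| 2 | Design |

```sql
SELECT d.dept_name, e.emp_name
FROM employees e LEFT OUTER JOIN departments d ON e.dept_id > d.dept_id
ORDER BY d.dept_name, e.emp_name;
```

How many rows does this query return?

LEFT JOIN keeps every row from `employees`; unmatched rows get NULL for `departments`'s columns.
Matching on e.dept_id > d.dept_id. A NULL in a compared column never satisfies the condition.
Matched pairs: 26; unmatched e rows kept: 3.
Total: 26 matched + 3 padded = 29 rows.

29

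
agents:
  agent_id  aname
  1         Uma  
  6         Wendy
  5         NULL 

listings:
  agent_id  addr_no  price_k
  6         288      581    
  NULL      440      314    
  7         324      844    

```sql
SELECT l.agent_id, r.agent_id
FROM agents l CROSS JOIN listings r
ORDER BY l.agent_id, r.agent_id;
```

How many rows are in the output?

9

CROSS JOIN pairs every row of `agents` with every row of `listings`: 3 × 3 = 9 rows.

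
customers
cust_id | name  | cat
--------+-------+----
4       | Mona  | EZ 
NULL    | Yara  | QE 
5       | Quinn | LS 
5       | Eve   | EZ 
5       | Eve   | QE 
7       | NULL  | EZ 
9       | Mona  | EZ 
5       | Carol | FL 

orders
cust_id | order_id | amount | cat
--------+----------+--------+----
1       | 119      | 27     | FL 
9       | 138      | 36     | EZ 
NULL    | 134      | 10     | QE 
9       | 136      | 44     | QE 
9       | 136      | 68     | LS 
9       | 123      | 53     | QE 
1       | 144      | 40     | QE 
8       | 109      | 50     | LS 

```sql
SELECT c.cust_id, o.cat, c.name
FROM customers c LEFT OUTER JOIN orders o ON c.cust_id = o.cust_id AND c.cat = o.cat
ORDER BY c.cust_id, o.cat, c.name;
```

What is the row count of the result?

8

LEFT JOIN keeps every row from `customers`; unmatched rows get NULL for `orders`'s columns.
Matching on c.cust_id = o.cust_id AND c.cat = o.cat. A NULL in a compared column never satisfies the condition.
- c (cust_id=4, cat=EZ) has no partner → padded with NULL.
- c (cust_id=NULL, cat=QE) has no partner → padded with NULL.
- c (cust_id=5, cat=LS) has no partner → padded with NULL.
- c (cust_id=5, cat=EZ) has no partner → padded with NULL.
- c (cust_id=5, cat=QE) has no partner → padded with NULL.
- c (cust_id=7, cat=EZ) has no partner → padded with NULL.
- c (cust_id=9, cat=EZ) pairs with 1 row(s) of o.
- c (cust_id=5, cat=FL) has no partner → padded with NULL.
Total: 1 matched + 7 padded = 8 rows.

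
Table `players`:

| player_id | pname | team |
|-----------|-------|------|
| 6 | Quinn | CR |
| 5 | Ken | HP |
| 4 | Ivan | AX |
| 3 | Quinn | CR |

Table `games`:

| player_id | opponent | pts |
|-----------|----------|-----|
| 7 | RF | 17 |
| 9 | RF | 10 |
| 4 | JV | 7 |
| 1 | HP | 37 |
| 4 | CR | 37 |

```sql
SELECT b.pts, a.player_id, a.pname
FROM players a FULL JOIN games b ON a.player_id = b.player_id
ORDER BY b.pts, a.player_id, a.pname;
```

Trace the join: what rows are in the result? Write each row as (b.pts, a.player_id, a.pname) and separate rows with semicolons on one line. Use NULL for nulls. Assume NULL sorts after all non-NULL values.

FULL OUTER JOIN keeps every row from both sides; unmatched rows get NULL for the other side's columns.
Matching on a.player_id = b.player_id.
- a row (player_id=6): no match → kept, b columns NULL.
- a row (player_id=5): no match → kept, b columns NULL.
- a row (player_id=4): matches 2 b row(s) → 2 output row(s).
- a row (player_id=3): no match → kept, b columns NULL.
- plus 3 unmatched b row(s), each kept with NULL a columns.
After projecting and ordering:
b.pts | a.player_id | a.pname
7 | 4 | Ivan
10 | NULL | NULL
17 | NULL | NULL
37 | 4 | Ivan
37 | NULL | NULL
NULL | 3 | Quinn
NULL | 5 | Ken
NULL | 6 | Quinn

(7, 4, Ivan); (10, NULL, NULL); (17, NULL, NULL); (37, 4, Ivan); (37, NULL, NULL); (NULL, 3, Quinn); (NULL, 5, Ken); (NULL, 6, Quinn)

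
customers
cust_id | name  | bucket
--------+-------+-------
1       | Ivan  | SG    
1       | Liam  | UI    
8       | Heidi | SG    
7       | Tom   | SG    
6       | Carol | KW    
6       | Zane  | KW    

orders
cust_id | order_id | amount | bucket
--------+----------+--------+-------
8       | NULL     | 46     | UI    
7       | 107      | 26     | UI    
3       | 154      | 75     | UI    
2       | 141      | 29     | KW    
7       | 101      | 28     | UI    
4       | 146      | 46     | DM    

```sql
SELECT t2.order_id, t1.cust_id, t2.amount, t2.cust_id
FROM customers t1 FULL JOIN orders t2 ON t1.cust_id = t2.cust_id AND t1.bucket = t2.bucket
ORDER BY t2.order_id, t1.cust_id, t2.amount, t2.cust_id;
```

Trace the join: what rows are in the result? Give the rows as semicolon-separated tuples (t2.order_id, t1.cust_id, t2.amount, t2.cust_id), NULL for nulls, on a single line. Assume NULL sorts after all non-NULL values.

(101, NULL, 28, 7); (107, NULL, 26, 7); (141, NULL, 29, 2); (146, NULL, 46, 4); (154, NULL, 75, 3); (NULL, 1, NULL, NULL); (NULL, 1, NULL, NULL); (NULL, 6, NULL, NULL); (NULL, 6, NULL, NULL); (NULL, 7, NULL, NULL); (NULL, 8, NULL, NULL); (NULL, NULL, 46, 8)

FULL OUTER JOIN keeps every row from both sides; unmatched rows get NULL for the other side's columns.
Matching on t1.cust_id = t2.cust_id AND t1.bucket = t2.bucket.
- cust_id=1, bucket=SG: no t2 row matches, row kept with t2 columns NULL.
- cust_id=1, bucket=UI: no t2 row matches, row kept with t2 columns NULL.
- cust_id=8, bucket=SG: no t2 row matches, row kept with t2 columns NULL.
- cust_id=7, bucket=SG: no t2 row matches, row kept with t2 columns NULL.
- cust_id=6, bucket=KW: no t2 row matches, row kept with t2 columns NULL.
- cust_id=6, bucket=KW: no t2 row matches, row kept with t2 columns NULL.
- 6 row(s) from t2 found no t1 partner → padded with NULL.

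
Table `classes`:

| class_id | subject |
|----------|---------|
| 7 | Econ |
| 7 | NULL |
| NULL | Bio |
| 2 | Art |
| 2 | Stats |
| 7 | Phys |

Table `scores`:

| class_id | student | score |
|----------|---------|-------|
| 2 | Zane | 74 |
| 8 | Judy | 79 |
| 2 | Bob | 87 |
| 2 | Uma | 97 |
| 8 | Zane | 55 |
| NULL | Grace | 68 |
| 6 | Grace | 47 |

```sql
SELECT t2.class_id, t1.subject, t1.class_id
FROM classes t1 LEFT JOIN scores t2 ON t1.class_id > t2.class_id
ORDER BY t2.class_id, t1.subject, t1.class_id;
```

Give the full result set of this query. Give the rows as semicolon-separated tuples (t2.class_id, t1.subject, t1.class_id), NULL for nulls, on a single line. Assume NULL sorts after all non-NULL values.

LEFT JOIN keeps every row from `classes`; unmatched rows get NULL for `scores`'s columns.
Matching on t1.class_id > t2.class_id. A NULL in a compared column never satisfies the condition.
Matched pairs: 12; unmatched t1 rows kept: 3.

(2, Econ, 7); (2, Econ, 7); (2, Econ, 7); (2, Phys, 7); (2, Phys, 7); (2, Phys, 7); (2, NULL, 7); (2, NULL, 7); (2, NULL, 7); (6, Econ, 7); (6, Phys, 7); (6, NULL, 7); (NULL, Art, 2); (NULL, Bio, NULL); (NULL, Stats, 2)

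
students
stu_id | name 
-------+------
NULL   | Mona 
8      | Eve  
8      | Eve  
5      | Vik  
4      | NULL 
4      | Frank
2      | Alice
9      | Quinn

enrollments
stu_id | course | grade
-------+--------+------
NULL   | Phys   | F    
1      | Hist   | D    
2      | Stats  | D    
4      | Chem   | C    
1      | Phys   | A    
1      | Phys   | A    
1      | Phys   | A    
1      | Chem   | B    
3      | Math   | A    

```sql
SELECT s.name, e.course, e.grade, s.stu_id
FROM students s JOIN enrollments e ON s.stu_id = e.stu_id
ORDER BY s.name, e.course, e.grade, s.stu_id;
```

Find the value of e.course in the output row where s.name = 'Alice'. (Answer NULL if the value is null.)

INNER JOIN keeps only pairs where the ON condition holds.
Matching on s.stu_id = e.stu_id. A NULL in a compared column never satisfies the condition.
Matched pairs: 3.

Stats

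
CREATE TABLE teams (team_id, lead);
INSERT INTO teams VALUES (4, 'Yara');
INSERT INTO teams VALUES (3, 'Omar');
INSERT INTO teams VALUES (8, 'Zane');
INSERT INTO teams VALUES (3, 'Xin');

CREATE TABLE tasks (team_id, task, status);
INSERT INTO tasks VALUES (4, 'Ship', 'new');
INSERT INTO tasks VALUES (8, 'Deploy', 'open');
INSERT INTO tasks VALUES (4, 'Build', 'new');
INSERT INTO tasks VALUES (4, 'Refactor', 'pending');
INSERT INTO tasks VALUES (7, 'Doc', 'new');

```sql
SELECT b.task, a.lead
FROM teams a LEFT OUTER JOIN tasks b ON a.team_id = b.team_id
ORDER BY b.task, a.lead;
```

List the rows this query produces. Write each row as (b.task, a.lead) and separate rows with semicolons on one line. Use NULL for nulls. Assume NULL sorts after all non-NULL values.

LEFT JOIN keeps every row from `teams`; unmatched rows get NULL for `tasks`'s columns.
Matching on a.team_id = b.team_id.
- a[0] team_id=4 → 3 match(es) in b → 3 row(s).
- a[1] team_id=3 → no match; kept with NULLs on the b side.
- a[2] team_id=8 → 1 match(es) in b → 1 row(s).
- a[3] team_id=3 → no match; kept with NULLs on the b side.
After projecting and ordering:
b.task | a.lead
Build | Yara
Deploy | Zane
Refactor | Yara
Ship | Yara
NULL | Omar
NULL | Xin

(Build, Yara); (Deploy, Zane); (Refactor, Yara); (Ship, Yara); (NULL, Omar); (NULL, Xin)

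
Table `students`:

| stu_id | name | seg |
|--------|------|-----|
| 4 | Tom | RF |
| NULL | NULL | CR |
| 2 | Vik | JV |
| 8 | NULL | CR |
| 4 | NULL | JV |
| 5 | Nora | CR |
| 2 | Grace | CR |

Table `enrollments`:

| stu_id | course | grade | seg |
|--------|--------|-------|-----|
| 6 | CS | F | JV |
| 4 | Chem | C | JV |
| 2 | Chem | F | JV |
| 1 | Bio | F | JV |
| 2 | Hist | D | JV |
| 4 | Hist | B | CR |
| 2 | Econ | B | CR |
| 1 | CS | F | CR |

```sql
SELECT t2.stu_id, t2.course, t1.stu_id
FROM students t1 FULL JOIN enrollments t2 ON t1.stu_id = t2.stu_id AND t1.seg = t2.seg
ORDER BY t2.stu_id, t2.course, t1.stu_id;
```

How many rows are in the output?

12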